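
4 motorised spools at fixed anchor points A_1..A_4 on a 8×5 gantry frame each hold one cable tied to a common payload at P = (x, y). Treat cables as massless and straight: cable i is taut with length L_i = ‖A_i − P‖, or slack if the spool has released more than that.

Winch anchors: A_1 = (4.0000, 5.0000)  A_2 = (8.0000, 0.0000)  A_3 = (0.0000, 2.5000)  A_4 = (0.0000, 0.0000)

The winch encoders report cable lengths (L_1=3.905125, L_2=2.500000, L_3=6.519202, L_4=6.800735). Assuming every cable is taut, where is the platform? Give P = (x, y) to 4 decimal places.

each cable: (A_i−P)·(A_i−P) = L_i²; let k_i = ‖A_i‖²−L_i²
k_1 = 16.0000+25.0000−15.2500 = 25.7500
row 1: -8.0000x + 10.0000y = -32.0000  (k_2=57.7500)
row 2: 8.0000x + 5.0000y = 62.0000  (k_3=-36.2500)
row 3: 8.0000x + 10.0000y = 72.0000  (k_4=-46.2500)
Cramer on rows 1–2 → x = 6.5000, y = 2.0000
check cable 4: ‖A_4−P‖² = 46.2500 ≈ L_4² = 46.2500 ✓

(6.5000, 2.0000)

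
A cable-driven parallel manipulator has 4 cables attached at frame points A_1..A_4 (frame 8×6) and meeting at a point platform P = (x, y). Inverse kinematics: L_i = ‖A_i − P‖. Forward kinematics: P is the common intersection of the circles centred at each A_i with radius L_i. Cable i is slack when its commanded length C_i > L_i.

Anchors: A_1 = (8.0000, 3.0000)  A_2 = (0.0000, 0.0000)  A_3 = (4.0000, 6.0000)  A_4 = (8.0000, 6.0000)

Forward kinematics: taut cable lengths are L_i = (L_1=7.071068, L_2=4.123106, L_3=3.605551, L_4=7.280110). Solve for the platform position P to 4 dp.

each cable: (A_i−P)·(A_i−P) = L_i²; let q_i = ‖A_i‖²−L_i²
q_1 = 64.0000+9.0000−50.0000 = 23.0000
row 1: 16.0000x + 6.0000y = 40.0000  (q_2=-17.0000)
row 2: 8.0000x − 6.0000y = -16.0000  (q_3=39.0000)
row 3: 0.0000x − 6.0000y = -24.0000  (q_4=47.0000)
Cramer on rows 1–2 → x = 1.0000, y = 4.0000
check cable 4: ‖A_4−P‖² = 53.0000 ≈ L_4² = 53.0000 ✓

(1.0000, 4.0000)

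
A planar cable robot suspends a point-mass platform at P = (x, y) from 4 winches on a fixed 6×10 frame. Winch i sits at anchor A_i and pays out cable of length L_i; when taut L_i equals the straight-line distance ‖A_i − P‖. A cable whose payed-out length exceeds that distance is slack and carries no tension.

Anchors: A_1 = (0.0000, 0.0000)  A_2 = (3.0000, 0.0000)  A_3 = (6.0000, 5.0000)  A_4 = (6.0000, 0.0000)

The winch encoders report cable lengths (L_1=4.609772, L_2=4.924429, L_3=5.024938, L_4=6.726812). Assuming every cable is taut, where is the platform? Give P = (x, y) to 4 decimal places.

expand ‖A_i−P‖²=L_i² and subtract eq 1 (c_i ≔ ‖A_i‖²−L_i²)
c_1 = 0.0000+0.0000−21.2500 = -21.2500
eq1−eq2 → [-6.0000  0.0000]·P = -6.0000
eq1−eq3 → [-12.0000  -10.0000]·P = -57.0000
eq1−eq4 → [-12.0000  0.0000]·P = -12.0000
2×2 solve → P = (1.0000, 4.5000)
check cable 4: ‖A_4−P‖² = 45.2500 ≈ L_4² = 45.2500 ✓

(1.0000, 4.5000)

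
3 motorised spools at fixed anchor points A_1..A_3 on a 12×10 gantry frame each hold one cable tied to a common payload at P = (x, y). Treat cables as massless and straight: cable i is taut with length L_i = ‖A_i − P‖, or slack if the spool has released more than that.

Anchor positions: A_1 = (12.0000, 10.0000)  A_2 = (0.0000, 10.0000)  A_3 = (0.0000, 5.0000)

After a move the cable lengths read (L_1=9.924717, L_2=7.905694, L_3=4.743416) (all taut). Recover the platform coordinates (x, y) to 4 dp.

expand ‖A_i−P‖²=L_i² and subtract eq 1 (q_i ≔ ‖A_i‖²−L_i²)
q_1 = 144.0000+100.0000−98.5000 = 145.5000
eq1−eq2 → [24.0000  0.0000]·P = 108.0000
eq1−eq3 → [24.0000  10.0000]·P = 143.0000
2×2 solve → P = (4.5000, 3.5000)

(4.5000, 3.5000)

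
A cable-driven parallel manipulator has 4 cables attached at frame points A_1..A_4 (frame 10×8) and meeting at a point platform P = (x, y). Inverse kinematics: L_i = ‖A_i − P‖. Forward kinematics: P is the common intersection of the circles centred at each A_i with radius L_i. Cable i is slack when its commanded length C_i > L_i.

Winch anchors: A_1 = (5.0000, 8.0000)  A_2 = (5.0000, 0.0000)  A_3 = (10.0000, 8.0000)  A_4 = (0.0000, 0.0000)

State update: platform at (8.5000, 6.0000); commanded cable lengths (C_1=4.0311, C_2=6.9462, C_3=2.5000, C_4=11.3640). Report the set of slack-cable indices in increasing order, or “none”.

4

cable 1: L_1 = ‖A_1−P‖ = 4.0311;  C_1 = 4.0311 → taut
cable 2: L_2 = ‖A_2−P‖ = 6.9462;  C_2 = 6.9462 → taut
cable 3: L_3 = ‖A_3−P‖ = 2.5000;  C_3 = 2.5000 → taut
cable 4: L_4 = ‖A_4−P‖ = 10.4043;  C_4 = 11.3640 → slack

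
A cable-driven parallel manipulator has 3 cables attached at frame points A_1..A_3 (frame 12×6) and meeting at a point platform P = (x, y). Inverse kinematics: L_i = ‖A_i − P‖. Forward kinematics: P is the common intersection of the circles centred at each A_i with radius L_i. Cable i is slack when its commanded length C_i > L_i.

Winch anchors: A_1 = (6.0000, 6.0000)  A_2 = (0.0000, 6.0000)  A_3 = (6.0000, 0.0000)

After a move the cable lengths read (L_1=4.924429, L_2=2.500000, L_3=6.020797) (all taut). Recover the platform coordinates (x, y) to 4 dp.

(1.5000, 4.0000)

each cable: (A_i−P)·(A_i−P) = L_i²; let q_i = ‖A_i‖²−L_i²
q_1 = 36.0000+36.0000−24.2500 = 47.7500
row 1: 12.0000x + 0.0000y = 18.0000  (q_2=29.7500)
row 2: 0.0000x + 12.0000y = 48.0000  (q_3=-0.2500)
Cramer on rows 1–2 → x = 1.5000, y = 4.0000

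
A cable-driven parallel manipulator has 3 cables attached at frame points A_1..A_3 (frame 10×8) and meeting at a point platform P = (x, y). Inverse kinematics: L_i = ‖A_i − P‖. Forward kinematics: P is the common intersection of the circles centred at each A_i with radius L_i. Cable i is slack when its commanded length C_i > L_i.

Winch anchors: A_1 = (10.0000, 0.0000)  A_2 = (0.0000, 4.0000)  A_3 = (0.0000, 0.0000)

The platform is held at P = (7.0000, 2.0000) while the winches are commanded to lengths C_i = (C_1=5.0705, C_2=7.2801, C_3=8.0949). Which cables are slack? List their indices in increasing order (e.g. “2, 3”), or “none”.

1, 3

i=1: geometric 3.6056 vs commanded 5.0705 ⇒ slack
i=2: geometric 7.2801 vs commanded 7.2801 ⇒ taut
i=3: geometric 7.2801 vs commanded 8.0949 ⇒ slack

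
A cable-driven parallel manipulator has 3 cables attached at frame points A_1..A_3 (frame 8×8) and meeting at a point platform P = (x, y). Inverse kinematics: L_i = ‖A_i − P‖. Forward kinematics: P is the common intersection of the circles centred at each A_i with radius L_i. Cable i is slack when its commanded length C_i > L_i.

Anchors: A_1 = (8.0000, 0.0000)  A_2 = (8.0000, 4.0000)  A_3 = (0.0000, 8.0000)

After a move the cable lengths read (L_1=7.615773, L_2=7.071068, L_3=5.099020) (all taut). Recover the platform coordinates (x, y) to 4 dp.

expand ‖A_i−P‖²=L_i² and subtract eq 1 (q_i ≔ ‖A_i‖²−L_i²)
q_1 = 64.0000+0.0000−58.0000 = 6.0000
eq1−eq2 → [0.0000  -8.0000]·P = -24.0000
eq1−eq3 → [16.0000  -16.0000]·P = -32.0000
2×2 solve → P = (1.0000, 3.0000)

(1.0000, 3.0000)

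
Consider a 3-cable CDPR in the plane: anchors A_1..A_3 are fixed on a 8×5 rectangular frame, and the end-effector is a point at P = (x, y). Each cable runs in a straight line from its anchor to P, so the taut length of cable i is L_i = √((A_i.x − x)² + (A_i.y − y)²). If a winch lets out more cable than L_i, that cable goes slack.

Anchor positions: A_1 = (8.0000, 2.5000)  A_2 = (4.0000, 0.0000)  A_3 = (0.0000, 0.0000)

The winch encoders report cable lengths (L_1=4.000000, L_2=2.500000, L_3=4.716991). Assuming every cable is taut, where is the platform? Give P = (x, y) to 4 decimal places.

each cable: (A_i−P)·(A_i−P) = L_i²; let k_i = ‖A_i‖²−L_i²
k_1 = 64.0000+6.2500−16.0000 = 54.2500
row 1: 8.0000x + 5.0000y = 44.5000  (k_2=9.7500)
row 2: 16.0000x + 5.0000y = 76.5000  (k_3=-22.2500)
Cramer on rows 1–2 → x = 4.0000, y = 2.5000

(4.0000, 2.5000)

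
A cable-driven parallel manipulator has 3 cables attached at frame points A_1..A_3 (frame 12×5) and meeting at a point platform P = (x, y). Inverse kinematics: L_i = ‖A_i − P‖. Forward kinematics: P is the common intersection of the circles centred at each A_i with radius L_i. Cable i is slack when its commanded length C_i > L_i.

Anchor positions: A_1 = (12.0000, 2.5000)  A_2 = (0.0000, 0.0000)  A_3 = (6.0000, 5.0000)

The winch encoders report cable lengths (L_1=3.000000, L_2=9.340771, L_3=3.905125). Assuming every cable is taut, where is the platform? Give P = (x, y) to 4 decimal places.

expand ‖A_i−P‖²=L_i² and subtract eq 1 (q_i ≔ ‖A_i‖²−L_i²)
q_1 = 144.0000+6.2500−9.0000 = 141.2500
eq1−eq2 → [24.0000  5.0000]·P = 228.5000
eq1−eq3 → [12.0000  -5.0000]·P = 95.5000
2×2 solve → P = (9.0000, 2.5000)

(9.0000, 2.5000)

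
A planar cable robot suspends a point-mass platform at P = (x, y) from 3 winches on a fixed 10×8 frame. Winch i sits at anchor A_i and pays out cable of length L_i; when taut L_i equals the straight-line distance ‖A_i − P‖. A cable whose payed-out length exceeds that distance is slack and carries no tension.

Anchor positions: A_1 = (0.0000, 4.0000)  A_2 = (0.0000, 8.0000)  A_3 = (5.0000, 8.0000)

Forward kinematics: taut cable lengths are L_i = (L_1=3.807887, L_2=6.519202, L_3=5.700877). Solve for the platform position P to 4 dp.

(3.5000, 2.5000)

expand ‖A_i−P‖²=L_i² and subtract eq 1 (k_i ≔ ‖A_i‖²−L_i²)
k_1 = 0.0000+16.0000−14.5000 = 1.5000
eq1−eq2 → [0.0000  -8.0000]·P = -20.0000
eq1−eq3 → [-10.0000  -8.0000]·P = -55.0000
2×2 solve → P = (3.5000, 2.5000)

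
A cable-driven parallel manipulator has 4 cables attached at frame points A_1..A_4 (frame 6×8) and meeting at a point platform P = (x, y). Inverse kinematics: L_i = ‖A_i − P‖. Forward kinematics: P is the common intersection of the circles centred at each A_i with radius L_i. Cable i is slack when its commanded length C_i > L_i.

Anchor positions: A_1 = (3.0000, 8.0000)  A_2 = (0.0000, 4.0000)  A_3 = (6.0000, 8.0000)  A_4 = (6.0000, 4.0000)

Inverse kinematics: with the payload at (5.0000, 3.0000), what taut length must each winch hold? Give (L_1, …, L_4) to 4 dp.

L_1: Δ = A_1−P = (-2.0000, 5.0000) → ‖Δ‖ = √29.0000 = 5.3852
L_2: Δ = A_2−P = (-5.0000, 1.0000) → ‖Δ‖ = √26.0000 = 5.0990
L_3: Δ = A_3−P = (1.0000, 5.0000) → ‖Δ‖ = √26.0000 = 5.0990
L_4: Δ = A_4−P = (1.0000, 1.0000) → ‖Δ‖ = √2.0000 = 1.4142

(5.3852, 5.0990, 5.0990, 1.4142)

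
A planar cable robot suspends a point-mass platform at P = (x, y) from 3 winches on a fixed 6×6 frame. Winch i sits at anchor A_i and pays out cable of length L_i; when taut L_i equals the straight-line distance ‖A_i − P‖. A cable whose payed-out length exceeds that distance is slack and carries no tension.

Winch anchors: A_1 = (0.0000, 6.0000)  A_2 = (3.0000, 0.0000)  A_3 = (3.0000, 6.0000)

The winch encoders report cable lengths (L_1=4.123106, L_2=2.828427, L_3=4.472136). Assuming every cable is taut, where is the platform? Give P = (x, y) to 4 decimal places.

(1.0000, 2.0000)

each cable: (A_i−P)·(A_i−P) = L_i²; let k_i = ‖A_i‖²−L_i²
k_1 = 0.0000+36.0000−17.0000 = 19.0000
row 1: -6.0000x + 12.0000y = 18.0000  (k_2=1.0000)
row 2: -6.0000x + 0.0000y = -6.0000  (k_3=25.0000)
Cramer on rows 1–2 → x = 1.0000, y = 2.0000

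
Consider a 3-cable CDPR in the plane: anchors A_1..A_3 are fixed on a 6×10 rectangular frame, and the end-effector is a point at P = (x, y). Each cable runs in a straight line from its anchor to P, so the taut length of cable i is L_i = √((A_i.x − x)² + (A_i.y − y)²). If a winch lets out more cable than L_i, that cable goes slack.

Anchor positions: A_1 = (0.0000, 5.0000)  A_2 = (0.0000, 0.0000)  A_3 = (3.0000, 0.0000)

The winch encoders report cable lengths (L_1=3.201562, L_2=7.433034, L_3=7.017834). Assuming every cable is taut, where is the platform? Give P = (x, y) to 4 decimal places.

(2.5000, 7.0000)

each cable: (A_i−P)·(A_i−P) = L_i²; let c_i = ‖A_i‖²−L_i²
c_1 = 0.0000+25.0000−10.2500 = 14.7500
row 1: 0.0000x + 10.0000y = 70.0000  (c_2=-55.2500)
row 2: -6.0000x + 10.0000y = 55.0000  (c_3=-40.2500)
Cramer on rows 1–2 → x = 2.5000, y = 7.0000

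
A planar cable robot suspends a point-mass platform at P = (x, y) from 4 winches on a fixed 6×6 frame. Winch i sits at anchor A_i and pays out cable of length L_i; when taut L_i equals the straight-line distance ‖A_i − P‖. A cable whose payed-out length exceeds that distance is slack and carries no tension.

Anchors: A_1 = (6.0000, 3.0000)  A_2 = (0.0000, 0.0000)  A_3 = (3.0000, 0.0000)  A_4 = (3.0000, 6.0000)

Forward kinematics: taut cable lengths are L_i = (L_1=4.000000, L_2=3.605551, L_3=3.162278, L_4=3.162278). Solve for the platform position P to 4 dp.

circle eqns → linear via eq_j − eq_1; set q_j = A_j·A_j − L_j²
q_1 = 36.0000+9.0000−16.0000 = 29.0000
12.0000·x + 6.0000·y = q_1−q_2 = 42.0000
6.0000·x + 6.0000·y = q_1−q_3 = 30.0000
6.0000·x − 6.0000·y = q_1−q_4 = -6.0000
solve first two rows → x=2.0000, y=3.0000
check cable 4: ‖A_4−P‖² = 10.0000 ≈ L_4² = 10.0000 ✓

(2.0000, 3.0000)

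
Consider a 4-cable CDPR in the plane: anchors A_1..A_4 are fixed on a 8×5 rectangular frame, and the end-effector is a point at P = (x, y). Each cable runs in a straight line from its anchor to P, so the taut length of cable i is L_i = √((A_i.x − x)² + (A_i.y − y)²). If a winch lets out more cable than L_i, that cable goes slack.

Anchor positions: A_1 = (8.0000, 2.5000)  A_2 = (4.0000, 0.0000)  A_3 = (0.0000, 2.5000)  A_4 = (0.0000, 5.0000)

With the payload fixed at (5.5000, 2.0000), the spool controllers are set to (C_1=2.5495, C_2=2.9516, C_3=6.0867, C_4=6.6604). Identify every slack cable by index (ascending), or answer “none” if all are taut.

2, 3, 4

cable 1: L_1 = ‖A_1−P‖ = 2.5495;  C_1 = 2.5495 → taut
cable 2: L_2 = ‖A_2−P‖ = 2.5000;  C_2 = 2.9516 → slack
cable 3: L_3 = ‖A_3−P‖ = 5.5227;  C_3 = 6.0867 → slack
cable 4: L_4 = ‖A_4−P‖ = 6.2650;  C_4 = 6.6604 → slack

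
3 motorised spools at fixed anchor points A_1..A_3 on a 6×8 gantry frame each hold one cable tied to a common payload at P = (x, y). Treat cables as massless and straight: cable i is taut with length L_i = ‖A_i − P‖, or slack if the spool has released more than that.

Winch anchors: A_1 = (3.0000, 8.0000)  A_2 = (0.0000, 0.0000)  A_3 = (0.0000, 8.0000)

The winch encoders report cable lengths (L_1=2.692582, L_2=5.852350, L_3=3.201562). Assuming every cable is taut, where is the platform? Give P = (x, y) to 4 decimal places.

(2.0000, 5.5000)

expand ‖A_i−P‖²=L_i² and subtract eq 1 (k_i ≔ ‖A_i‖²−L_i²)
k_1 = 9.0000+64.0000−7.2500 = 65.7500
eq1−eq2 → [6.0000  16.0000]·P = 100.0000
eq1−eq3 → [6.0000  0.0000]·P = 12.0000
2×2 solve → P = (2.0000, 5.5000)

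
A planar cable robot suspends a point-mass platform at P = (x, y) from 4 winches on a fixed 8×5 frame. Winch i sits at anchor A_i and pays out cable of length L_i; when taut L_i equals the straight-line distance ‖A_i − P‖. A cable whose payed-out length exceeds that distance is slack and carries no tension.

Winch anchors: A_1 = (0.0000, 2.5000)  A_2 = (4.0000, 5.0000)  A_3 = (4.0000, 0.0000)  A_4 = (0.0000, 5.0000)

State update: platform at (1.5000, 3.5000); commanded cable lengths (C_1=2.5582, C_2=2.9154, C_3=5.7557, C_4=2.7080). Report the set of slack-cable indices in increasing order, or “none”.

cable 1: √((-1.5000)²+(-1.0000)²)=1.8028, C_1=2.5582: slack
cable 2: √((2.5000)²+(1.5000)²)=2.9155, C_2=2.9154: taut
cable 3: √((2.5000)²+(-3.5000)²)=4.3012, C_3=5.7557: slack
cable 4: √((-1.5000)²+(1.5000)²)=2.1213, C_4=2.7080: slack

1, 3, 4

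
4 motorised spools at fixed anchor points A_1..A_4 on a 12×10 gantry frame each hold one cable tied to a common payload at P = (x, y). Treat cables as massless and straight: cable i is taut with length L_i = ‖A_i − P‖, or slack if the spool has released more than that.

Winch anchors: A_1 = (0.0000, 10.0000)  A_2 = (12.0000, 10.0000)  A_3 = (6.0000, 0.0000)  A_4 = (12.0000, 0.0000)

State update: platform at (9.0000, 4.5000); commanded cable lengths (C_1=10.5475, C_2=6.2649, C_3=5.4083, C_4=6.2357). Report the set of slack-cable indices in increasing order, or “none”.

cable 1: L_1 = ‖A_1−P‖ = 10.5475;  C_1 = 10.5475 → taut
cable 2: L_2 = ‖A_2−P‖ = 6.2650;  C_2 = 6.2649 → taut
cable 3: L_3 = ‖A_3−P‖ = 5.4083;  C_3 = 5.4083 → taut
cable 4: L_4 = ‖A_4−P‖ = 5.4083;  C_4 = 6.2357 → slack

4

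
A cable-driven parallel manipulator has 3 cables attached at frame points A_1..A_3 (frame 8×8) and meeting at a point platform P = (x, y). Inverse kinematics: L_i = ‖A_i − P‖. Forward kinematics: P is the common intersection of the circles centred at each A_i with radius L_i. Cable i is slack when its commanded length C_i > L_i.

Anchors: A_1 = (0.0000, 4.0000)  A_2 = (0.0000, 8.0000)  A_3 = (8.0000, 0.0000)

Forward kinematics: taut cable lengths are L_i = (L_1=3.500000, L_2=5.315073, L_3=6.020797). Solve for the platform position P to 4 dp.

(3.5000, 4.0000)

each cable: (A_i−P)·(A_i−P) = L_i²; let c_i = ‖A_i‖²−L_i²
c_1 = 0.0000+16.0000−12.2500 = 3.7500
row 1: 0.0000x − 8.0000y = -32.0000  (c_2=35.7500)
row 2: -16.0000x + 8.0000y = -24.0000  (c_3=27.7500)
Cramer on rows 1–2 → x = 3.5000, y = 4.0000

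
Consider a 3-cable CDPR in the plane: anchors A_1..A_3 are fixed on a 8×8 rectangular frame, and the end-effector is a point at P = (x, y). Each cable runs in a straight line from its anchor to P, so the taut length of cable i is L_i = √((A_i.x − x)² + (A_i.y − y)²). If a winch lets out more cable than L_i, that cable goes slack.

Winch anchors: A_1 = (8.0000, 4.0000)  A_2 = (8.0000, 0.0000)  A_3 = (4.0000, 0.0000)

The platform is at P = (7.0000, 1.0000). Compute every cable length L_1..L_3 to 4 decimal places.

cable 1: Δx=1.0000, Δy=3.0000; L_1 = √(Δx²+Δy²) = 3.1623
cable 2: Δx=1.0000, Δy=-1.0000; L_2 = √(Δx²+Δy²) = 1.4142
cable 3: Δx=-3.0000, Δy=-1.0000; L_3 = √(Δx²+Δy²) = 3.1623

(3.1623, 1.4142, 3.1623)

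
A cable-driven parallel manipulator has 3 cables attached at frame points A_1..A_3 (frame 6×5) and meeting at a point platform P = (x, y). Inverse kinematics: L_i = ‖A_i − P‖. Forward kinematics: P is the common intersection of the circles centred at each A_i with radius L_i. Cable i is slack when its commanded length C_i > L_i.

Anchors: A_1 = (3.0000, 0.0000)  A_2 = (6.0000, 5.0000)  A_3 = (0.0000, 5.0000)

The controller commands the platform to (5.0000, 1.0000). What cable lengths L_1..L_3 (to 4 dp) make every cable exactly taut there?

(2.2361, 4.1231, 6.4031)

L_1: Δ = A_1−P = (-2.0000, -1.0000) → ‖Δ‖ = √5.0000 = 2.2361
L_2: Δ = A_2−P = (1.0000, 4.0000) → ‖Δ‖ = √17.0000 = 4.1231
L_3: Δ = A_3−P = (-5.0000, 4.0000) → ‖Δ‖ = √41.0000 = 6.4031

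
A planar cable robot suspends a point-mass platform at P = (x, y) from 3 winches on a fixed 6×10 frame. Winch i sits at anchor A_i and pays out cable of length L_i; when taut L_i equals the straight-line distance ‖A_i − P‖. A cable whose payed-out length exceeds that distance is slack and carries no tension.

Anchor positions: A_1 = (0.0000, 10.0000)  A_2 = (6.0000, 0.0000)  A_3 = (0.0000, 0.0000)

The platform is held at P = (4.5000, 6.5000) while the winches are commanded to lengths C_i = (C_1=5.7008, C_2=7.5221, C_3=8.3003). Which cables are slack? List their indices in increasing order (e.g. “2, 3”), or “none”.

2, 3

i=1: geometric 5.7009 vs commanded 5.7008 ⇒ taut
i=2: geometric 6.6708 vs commanded 7.5221 ⇒ slack
i=3: geometric 7.9057 vs commanded 8.3003 ⇒ slack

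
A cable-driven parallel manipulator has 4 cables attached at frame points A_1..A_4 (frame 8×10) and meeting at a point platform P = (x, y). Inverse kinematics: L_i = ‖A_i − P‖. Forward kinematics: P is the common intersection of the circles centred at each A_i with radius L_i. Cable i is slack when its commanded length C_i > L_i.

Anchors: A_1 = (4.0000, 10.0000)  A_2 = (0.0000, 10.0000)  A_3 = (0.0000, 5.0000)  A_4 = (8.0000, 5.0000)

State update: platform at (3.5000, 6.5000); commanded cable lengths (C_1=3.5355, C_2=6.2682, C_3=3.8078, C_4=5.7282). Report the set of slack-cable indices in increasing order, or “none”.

cable 1: L_1 = ‖A_1−P‖ = 3.5355;  C_1 = 3.5355 → taut
cable 2: L_2 = ‖A_2−P‖ = 4.9497;  C_2 = 6.2682 → slack
cable 3: L_3 = ‖A_3−P‖ = 3.8079;  C_3 = 3.8078 → taut
cable 4: L_4 = ‖A_4−P‖ = 4.7434;  C_4 = 5.7282 → slack

2, 4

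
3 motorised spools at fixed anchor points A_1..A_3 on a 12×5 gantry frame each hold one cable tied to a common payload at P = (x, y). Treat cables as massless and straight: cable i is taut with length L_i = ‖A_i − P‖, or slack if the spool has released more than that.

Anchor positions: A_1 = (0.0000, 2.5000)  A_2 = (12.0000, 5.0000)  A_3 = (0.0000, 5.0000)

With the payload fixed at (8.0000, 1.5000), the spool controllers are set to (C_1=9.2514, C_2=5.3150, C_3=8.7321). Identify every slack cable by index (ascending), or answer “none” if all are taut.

cable 1: √((-8.0000)²+(1.0000)²)=8.0623, C_1=9.2514: slack
cable 2: √((4.0000)²+(3.5000)²)=5.3151, C_2=5.3150: taut
cable 3: √((-8.0000)²+(3.5000)²)=8.7321, C_3=8.7321: taut

1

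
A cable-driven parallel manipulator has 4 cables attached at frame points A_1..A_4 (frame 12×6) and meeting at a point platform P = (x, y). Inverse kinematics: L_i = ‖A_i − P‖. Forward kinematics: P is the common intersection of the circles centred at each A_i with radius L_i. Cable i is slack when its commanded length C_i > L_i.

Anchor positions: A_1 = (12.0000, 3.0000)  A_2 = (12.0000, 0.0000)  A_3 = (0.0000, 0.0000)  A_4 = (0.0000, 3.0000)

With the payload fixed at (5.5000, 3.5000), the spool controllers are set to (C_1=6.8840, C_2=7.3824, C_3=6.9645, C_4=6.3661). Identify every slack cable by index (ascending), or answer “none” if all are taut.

1, 3, 4

cable 1: L_1 = ‖A_1−P‖ = 6.5192;  C_1 = 6.8840 → slack
cable 2: L_2 = ‖A_2−P‖ = 7.3824;  C_2 = 7.3824 → taut
cable 3: L_3 = ‖A_3−P‖ = 6.5192;  C_3 = 6.9645 → slack
cable 4: L_4 = ‖A_4−P‖ = 5.5227;  C_4 = 6.3661 → slack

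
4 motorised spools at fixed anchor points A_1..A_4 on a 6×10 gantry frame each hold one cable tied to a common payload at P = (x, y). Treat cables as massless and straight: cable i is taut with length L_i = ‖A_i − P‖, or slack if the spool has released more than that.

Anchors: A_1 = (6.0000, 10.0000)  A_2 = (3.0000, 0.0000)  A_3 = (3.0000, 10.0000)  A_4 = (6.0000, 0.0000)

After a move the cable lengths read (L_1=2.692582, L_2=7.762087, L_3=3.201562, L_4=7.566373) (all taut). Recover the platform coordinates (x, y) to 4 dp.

(5.0000, 7.5000)

circle eqns → linear via eq_j − eq_1; set k_j = A_j·A_j − L_j²
k_1 = 36.0000+100.0000−7.2500 = 128.7500
6.0000·x + 20.0000·y = k_1−k_2 = 180.0000
6.0000·x + 0.0000·y = k_1−k_3 = 30.0000
0.0000·x + 20.0000·y = k_1−k_4 = 150.0000
solve first two rows → x=5.0000, y=7.5000
check cable 4: ‖A_4−P‖² = 57.2500 ≈ L_4² = 57.2500 ✓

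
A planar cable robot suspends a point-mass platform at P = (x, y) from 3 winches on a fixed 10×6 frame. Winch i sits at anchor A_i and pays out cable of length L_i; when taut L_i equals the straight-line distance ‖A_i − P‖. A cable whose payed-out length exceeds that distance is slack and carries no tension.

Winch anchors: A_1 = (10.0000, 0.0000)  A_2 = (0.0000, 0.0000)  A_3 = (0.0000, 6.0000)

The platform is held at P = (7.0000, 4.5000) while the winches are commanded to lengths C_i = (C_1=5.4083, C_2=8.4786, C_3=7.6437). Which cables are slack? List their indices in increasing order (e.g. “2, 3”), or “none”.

2, 3

cable 1: L_1 = ‖A_1−P‖ = 5.4083;  C_1 = 5.4083 → taut
cable 2: L_2 = ‖A_2−P‖ = 8.3217;  C_2 = 8.4786 → slack
cable 3: L_3 = ‖A_3−P‖ = 7.1589;  C_3 = 7.6437 → slack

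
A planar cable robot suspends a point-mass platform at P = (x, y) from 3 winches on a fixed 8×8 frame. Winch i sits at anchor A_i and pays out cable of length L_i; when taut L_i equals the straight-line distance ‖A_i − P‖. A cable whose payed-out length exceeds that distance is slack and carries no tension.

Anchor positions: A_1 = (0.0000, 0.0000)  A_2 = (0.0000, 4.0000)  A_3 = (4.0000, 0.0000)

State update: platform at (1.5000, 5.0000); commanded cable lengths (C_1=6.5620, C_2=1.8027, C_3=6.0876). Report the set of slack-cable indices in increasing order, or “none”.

1, 3

cable 1: √((-1.5000)²+(-5.0000)²)=5.2202, C_1=6.5620: slack
cable 2: √((-1.5000)²+(-1.0000)²)=1.8028, C_2=1.8027: taut
cable 3: √((2.5000)²+(-5.0000)²)=5.5902, C_3=6.0876: slack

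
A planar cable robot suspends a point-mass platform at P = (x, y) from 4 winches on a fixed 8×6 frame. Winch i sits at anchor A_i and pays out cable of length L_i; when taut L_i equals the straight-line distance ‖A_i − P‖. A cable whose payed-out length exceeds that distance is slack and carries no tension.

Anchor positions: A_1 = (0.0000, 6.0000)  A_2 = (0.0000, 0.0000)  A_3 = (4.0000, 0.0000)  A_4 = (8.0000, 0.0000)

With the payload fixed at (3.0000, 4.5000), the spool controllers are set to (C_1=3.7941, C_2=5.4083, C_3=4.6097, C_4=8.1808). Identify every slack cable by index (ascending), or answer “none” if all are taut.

1, 4

cable 1: √((-3.0000)²+(1.5000)²)=3.3541, C_1=3.7941: slack
cable 2: √((-3.0000)²+(-4.5000)²)=5.4083, C_2=5.4083: taut
cable 3: √((1.0000)²+(-4.5000)²)=4.6098, C_3=4.6097: taut
cable 4: √((5.0000)²+(-4.5000)²)=6.7268, C_4=8.1808: slack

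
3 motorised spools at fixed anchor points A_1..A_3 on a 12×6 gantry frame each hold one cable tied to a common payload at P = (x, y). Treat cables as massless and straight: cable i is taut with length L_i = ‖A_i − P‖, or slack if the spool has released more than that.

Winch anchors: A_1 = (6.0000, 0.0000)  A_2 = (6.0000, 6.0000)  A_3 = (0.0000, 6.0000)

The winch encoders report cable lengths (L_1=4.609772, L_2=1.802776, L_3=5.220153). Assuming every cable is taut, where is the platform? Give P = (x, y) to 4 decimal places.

circle eqns → linear via eq_j − eq_1; set k_j = A_j·A_j − L_j²
k_1 = 36.0000+0.0000−21.2500 = 14.7500
0.0000·x − 12.0000·y = k_1−k_2 = -54.0000
12.0000·x − 12.0000·y = k_1−k_3 = 6.0000
solve first two rows → x=5.0000, y=4.5000

(5.0000, 4.5000)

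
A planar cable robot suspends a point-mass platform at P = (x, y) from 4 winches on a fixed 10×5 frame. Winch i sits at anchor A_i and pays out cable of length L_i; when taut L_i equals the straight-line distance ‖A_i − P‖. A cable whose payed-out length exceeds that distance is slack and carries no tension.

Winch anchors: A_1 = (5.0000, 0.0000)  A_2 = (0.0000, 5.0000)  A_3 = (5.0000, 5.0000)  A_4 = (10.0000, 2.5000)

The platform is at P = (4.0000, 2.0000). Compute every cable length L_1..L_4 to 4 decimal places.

(2.2361, 5.0000, 3.1623, 6.0208)

L_1: Δ = A_1−P = (1.0000, -2.0000) → ‖Δ‖ = √5.0000 = 2.2361
L_2: Δ = A_2−P = (-4.0000, 3.0000) → ‖Δ‖ = √25.0000 = 5.0000
L_3: Δ = A_3−P = (1.0000, 3.0000) → ‖Δ‖ = √10.0000 = 3.1623
L_4: Δ = A_4−P = (6.0000, 0.5000) → ‖Δ‖ = √36.2500 = 6.0208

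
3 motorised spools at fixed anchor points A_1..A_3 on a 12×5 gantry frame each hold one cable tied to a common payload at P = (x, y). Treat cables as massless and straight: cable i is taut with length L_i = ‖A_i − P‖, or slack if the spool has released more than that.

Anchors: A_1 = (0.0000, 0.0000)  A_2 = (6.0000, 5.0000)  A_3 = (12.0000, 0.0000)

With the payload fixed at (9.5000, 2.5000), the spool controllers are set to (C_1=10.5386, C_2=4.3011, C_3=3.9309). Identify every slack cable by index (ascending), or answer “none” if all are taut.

1, 3

cable 1: L_1 = ‖A_1−P‖ = 9.8234;  C_1 = 10.5386 → slack
cable 2: L_2 = ‖A_2−P‖ = 4.3012;  C_2 = 4.3011 → taut
cable 3: L_3 = ‖A_3−P‖ = 3.5355;  C_3 = 3.9309 → slack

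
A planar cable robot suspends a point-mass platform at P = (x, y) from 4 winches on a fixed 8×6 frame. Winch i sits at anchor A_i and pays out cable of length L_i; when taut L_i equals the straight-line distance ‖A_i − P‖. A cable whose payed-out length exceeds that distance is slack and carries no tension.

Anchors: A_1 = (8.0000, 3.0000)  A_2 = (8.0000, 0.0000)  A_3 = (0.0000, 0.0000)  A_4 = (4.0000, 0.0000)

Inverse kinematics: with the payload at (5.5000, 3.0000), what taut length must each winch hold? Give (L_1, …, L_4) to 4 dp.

L_1 = √((8.0000−5.5000)² + (3.0000−3.0000)²) = 2.5000
L_2 = √((8.0000−5.5000)² + (0.0000−3.0000)²) = 3.9051
L_3 = √((0.0000−5.5000)² + (0.0000−3.0000)²) = 6.2650
L_4 = √((4.0000−5.5000)² + (0.0000−3.0000)²) = 3.3541

(2.5000, 3.9051, 6.2650, 3.3541)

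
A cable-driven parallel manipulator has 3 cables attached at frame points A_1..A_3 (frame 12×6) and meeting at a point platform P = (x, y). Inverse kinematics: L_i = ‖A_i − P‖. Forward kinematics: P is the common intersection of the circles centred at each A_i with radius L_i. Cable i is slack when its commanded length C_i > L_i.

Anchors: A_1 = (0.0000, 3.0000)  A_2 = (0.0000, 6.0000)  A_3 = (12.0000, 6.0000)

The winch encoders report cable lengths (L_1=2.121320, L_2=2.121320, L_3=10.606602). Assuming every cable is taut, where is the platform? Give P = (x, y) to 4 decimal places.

(1.5000, 4.5000)

circle eqns → linear via eq_j − eq_1; set c_j = A_j·A_j − L_j²
c_1 = 0.0000+9.0000−4.5000 = 4.5000
0.0000·x − 6.0000·y = c_1−c_2 = -27.0000
-24.0000·x − 6.0000·y = c_1−c_3 = -63.0000
solve first two rows → x=1.5000, y=4.5000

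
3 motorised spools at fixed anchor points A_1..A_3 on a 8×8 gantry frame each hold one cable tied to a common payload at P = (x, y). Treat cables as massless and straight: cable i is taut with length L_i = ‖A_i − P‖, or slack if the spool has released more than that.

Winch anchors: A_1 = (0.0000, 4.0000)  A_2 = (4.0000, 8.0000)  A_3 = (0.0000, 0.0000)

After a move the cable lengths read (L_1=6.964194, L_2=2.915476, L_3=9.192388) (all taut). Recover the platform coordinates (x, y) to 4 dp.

each cable: (A_i−P)·(A_i−P) = L_i²; let c_i = ‖A_i‖²−L_i²
c_1 = 0.0000+16.0000−48.5000 = -32.5000
row 1: -8.0000x − 8.0000y = -104.0000  (c_2=71.5000)
row 2: 0.0000x + 8.0000y = 52.0000  (c_3=-84.5000)
Cramer on rows 1–2 → x = 6.5000, y = 6.5000

(6.5000, 6.5000)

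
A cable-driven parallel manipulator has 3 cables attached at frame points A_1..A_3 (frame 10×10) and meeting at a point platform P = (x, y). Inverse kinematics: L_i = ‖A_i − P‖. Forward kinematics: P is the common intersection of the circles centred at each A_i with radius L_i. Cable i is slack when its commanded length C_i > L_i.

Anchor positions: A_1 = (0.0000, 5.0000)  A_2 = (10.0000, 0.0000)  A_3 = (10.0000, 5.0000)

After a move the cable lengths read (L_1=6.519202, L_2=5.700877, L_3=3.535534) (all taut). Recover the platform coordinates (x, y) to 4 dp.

(6.5000, 4.5000)

each cable: (A_i−P)·(A_i−P) = L_i²; let k_i = ‖A_i‖²−L_i²
k_1 = 0.0000+25.0000−42.5000 = -17.5000
row 1: -20.0000x + 10.0000y = -85.0000  (k_2=67.5000)
row 2: -20.0000x + 0.0000y = -130.0000  (k_3=112.5000)
Cramer on rows 1–2 → x = 6.5000, y = 4.5000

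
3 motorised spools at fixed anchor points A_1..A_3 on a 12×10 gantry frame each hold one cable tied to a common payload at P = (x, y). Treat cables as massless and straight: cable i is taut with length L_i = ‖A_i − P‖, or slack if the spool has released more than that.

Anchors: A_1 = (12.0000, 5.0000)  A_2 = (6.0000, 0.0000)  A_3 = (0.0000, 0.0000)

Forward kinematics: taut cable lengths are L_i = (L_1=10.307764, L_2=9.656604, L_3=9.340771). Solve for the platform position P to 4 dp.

expand ‖A_i−P‖²=L_i² and subtract eq 1 (q_i ≔ ‖A_i‖²−L_i²)
q_1 = 144.0000+25.0000−106.2500 = 62.7500
eq1−eq2 → [12.0000  10.0000]·P = 120.0000
eq1−eq3 → [24.0000  10.0000]·P = 150.0000
2×2 solve → P = (2.5000, 9.0000)

(2.5000, 9.0000)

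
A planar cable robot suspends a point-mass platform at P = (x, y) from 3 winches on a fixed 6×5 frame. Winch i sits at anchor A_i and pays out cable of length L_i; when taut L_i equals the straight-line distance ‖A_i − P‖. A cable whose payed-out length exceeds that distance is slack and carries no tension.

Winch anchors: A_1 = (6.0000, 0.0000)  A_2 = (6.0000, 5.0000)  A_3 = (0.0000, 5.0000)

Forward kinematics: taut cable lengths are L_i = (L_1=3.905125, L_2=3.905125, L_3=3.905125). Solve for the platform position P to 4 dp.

circle eqns → linear via eq_j − eq_1; set c_j = A_j·A_j − L_j²
c_1 = 36.0000+0.0000−15.2500 = 20.7500
0.0000·x − 10.0000·y = c_1−c_2 = -25.0000
12.0000·x − 10.0000·y = c_1−c_3 = 11.0000
solve first two rows → x=3.0000, y=2.5000

(3.0000, 2.5000)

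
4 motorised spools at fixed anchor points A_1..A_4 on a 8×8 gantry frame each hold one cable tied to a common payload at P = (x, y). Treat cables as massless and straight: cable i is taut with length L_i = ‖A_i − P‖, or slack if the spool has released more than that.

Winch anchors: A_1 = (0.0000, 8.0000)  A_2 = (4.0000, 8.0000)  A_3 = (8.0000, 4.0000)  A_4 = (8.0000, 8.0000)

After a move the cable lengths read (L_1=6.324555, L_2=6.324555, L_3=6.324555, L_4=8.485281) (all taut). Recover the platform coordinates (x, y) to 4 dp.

circle eqns → linear via eq_j − eq_1; set q_j = A_j·A_j − L_j²
q_1 = 0.0000+64.0000−40.0000 = 24.0000
-8.0000·x + 0.0000·y = q_1−q_2 = -16.0000
-16.0000·x + 8.0000·y = q_1−q_3 = -16.0000
-16.0000·x + 0.0000·y = q_1−q_4 = -32.0000
solve first two rows → x=2.0000, y=2.0000
check cable 4: ‖A_4−P‖² = 72.0000 ≈ L_4² = 72.0000 ✓

(2.0000, 2.0000)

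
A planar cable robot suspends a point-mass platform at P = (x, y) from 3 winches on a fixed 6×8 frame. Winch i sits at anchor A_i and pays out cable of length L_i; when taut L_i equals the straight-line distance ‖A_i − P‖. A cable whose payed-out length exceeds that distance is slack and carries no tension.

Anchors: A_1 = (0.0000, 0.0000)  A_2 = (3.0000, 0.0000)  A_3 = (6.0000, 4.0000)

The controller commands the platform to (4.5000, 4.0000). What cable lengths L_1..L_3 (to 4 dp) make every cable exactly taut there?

L_1: Δ = A_1−P = (-4.5000, -4.0000) → ‖Δ‖ = √36.2500 = 6.0208
L_2: Δ = A_2−P = (-1.5000, -4.0000) → ‖Δ‖ = √18.2500 = 4.2720
L_3: Δ = A_3−P = (1.5000, 0.0000) → ‖Δ‖ = √2.2500 = 1.5000

(6.0208, 4.2720, 1.5000)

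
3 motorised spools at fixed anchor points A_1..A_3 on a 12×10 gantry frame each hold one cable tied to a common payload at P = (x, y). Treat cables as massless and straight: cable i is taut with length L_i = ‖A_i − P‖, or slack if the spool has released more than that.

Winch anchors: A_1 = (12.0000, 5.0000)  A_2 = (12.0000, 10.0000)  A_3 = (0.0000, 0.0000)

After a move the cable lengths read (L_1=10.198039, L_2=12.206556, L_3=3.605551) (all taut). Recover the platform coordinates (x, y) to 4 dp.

expand ‖A_i−P‖²=L_i² and subtract eq 1 (c_i ≔ ‖A_i‖²−L_i²)
c_1 = 144.0000+25.0000−104.0000 = 65.0000
eq1−eq2 → [0.0000  -10.0000]·P = -30.0000
eq1−eq3 → [24.0000  10.0000]·P = 78.0000
2×2 solve → P = (2.0000, 3.0000)

(2.0000, 3.0000)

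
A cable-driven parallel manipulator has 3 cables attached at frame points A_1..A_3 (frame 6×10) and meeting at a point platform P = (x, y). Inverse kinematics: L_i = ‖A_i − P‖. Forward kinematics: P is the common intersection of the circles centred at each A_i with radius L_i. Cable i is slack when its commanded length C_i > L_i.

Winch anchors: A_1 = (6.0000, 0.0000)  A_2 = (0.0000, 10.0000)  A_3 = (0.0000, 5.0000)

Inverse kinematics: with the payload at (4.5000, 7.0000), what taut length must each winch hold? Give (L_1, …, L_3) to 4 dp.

cable 1: Δx=1.5000, Δy=-7.0000; L_1 = √(Δx²+Δy²) = 7.1589
cable 2: Δx=-4.5000, Δy=3.0000; L_2 = √(Δx²+Δy²) = 5.4083
cable 3: Δx=-4.5000, Δy=-2.0000; L_3 = √(Δx²+Δy²) = 4.9244

(7.1589, 5.4083, 4.9244)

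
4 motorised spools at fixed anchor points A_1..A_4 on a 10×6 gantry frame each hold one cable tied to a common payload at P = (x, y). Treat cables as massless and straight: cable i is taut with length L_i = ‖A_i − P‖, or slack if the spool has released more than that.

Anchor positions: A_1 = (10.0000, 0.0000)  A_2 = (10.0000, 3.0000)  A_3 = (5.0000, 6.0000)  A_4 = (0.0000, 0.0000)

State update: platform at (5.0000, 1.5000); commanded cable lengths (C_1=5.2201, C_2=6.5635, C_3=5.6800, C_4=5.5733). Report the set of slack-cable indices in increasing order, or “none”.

cable 1: √((5.0000)²+(-1.5000)²)=5.2202, C_1=5.2201: taut
cable 2: √((5.0000)²+(1.5000)²)=5.2202, C_2=6.5635: slack
cable 3: √((0.0000)²+(4.5000)²)=4.5000, C_3=5.6800: slack
cable 4: √((-5.0000)²+(-1.5000)²)=5.2202, C_4=5.5733: slack

2, 3, 4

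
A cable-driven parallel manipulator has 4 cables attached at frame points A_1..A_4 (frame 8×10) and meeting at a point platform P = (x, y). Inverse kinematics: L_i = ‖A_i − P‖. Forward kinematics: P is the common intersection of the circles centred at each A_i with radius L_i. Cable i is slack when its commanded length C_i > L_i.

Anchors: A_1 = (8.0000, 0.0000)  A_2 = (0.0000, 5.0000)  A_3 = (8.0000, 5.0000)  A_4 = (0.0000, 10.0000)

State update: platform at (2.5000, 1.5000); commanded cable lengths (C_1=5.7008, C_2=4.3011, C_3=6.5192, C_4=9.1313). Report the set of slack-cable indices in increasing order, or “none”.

4

cable 1: √((5.5000)²+(-1.5000)²)=5.7009, C_1=5.7008: taut
cable 2: √((-2.5000)²+(3.5000)²)=4.3012, C_2=4.3011: taut
cable 3: √((5.5000)²+(3.5000)²)=6.5192, C_3=6.5192: taut
cable 4: √((-2.5000)²+(8.5000)²)=8.8600, C_4=9.1313: slack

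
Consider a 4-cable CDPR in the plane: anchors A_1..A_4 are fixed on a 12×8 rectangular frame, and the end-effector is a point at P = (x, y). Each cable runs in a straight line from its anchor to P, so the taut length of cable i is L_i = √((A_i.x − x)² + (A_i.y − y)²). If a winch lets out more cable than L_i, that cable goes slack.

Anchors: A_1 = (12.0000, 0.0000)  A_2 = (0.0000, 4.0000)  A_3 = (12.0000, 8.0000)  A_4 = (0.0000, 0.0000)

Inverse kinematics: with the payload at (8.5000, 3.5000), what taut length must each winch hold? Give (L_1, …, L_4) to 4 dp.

(4.9497, 8.5147, 5.7009, 9.1924)

L_1: Δ = A_1−P = (3.5000, -3.5000) → ‖Δ‖ = √24.5000 = 4.9497
L_2: Δ = A_2−P = (-8.5000, 0.5000) → ‖Δ‖ = √72.5000 = 8.5147
L_3: Δ = A_3−P = (3.5000, 4.5000) → ‖Δ‖ = √32.5000 = 5.7009
L_4: Δ = A_4−P = (-8.5000, -3.5000) → ‖Δ‖ = √84.5000 = 9.1924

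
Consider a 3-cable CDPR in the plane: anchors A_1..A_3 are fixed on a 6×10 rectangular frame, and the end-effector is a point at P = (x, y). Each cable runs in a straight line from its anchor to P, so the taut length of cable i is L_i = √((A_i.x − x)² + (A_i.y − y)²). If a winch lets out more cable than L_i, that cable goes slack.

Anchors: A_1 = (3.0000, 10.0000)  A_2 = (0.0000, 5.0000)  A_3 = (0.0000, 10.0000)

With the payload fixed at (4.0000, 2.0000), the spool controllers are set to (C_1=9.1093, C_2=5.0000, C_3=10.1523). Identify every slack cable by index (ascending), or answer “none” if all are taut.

1, 3

cable 1: L_1 = ‖A_1−P‖ = 8.0623;  C_1 = 9.1093 → slack
cable 2: L_2 = ‖A_2−P‖ = 5.0000;  C_2 = 5.0000 → taut
cable 3: L_3 = ‖A_3−P‖ = 8.9443;  C_3 = 10.1523 → slack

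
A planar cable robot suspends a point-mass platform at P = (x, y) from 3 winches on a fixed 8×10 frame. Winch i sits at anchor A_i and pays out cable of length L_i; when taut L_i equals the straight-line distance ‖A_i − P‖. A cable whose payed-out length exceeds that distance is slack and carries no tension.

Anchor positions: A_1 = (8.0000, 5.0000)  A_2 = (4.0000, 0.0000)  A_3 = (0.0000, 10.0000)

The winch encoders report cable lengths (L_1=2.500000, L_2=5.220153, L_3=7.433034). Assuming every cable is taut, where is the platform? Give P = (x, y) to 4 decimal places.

(5.5000, 5.0000)

expand ‖A_i−P‖²=L_i² and subtract eq 1 (k_i ≔ ‖A_i‖²−L_i²)
k_1 = 64.0000+25.0000−6.2500 = 82.7500
eq1−eq2 → [8.0000  10.0000]·P = 94.0000
eq1−eq3 → [16.0000  -10.0000]·P = 38.0000
2×2 solve → P = (5.5000, 5.0000)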